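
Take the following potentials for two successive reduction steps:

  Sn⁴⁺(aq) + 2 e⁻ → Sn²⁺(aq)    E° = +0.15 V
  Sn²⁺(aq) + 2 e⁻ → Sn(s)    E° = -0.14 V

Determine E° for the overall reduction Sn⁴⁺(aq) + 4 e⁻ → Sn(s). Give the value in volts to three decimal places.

+0.005 V

Since ΔG° = −nFE° is additive over sequential reductions, n₃E°₃ = n₁E°₁ + n₂E°₂.
E°₃ = (2×+0.15 + 2×-0.14) / 4 = (+0.020) / 4 = +0.005 V.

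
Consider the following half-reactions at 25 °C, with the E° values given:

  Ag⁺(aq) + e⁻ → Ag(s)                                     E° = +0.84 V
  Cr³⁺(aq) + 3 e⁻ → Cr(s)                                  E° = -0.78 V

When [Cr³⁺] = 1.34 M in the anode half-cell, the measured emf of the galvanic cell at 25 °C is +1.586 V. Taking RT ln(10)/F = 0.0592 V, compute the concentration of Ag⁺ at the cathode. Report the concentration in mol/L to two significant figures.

0.29 M

Ag⁺/Ag is the cathode, Cr³⁺/Cr the anode: E°cell = +1.62 V, n = 3.
Overall reaction: 3 Ag⁺(aq) + Cr(s) → 3 Ag(s) + Cr³⁺(aq); Q = [Cr³⁺]^1/[Ag⁺]^3.
From E = E° − (0.0592/n) log Q: log Q = (E° − E)·n/0.0592 = (+1.62 − (+1.586))·3/0.0592 = 1.7230.
So 3·log[Ag⁺] = 1·log(1.34) − log Q = 0.1271 − (1.7230) = -1.5959; log[Ag⁺] = -1.5959 / 3 = -0.5320; [Ag⁺] = 10^(-0.5320) ≈ 0.29 M.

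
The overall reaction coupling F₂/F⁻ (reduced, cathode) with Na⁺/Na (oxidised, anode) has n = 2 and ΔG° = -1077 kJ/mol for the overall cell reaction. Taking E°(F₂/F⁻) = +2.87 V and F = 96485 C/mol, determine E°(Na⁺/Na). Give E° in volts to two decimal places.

-2.71 V

E°cell = −ΔG°/(nF) = −(-1077×10³)/((2)(96485)) = +5.581 V.
Since F₂/F⁻ is the cathode and Na⁺/Na the anode, E°cell = E°(F₂/F⁻) − E°(Na⁺/Na).
So E°(Na⁺/Na) = E°(F₂/F⁻) − E°cell = (+2.87) − (+5.581) = -2.71 V.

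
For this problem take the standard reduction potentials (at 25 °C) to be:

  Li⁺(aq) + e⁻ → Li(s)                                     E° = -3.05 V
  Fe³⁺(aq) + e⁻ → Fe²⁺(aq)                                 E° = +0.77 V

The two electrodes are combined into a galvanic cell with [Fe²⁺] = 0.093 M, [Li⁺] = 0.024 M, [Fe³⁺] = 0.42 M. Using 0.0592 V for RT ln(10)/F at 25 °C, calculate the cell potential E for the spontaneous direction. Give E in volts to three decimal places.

+3.955 V

Fe³⁺/Fe²⁺ is the cathode (higher E°), Li⁺/Li the anode: E°cell = +0.77 − (-3.05) = +3.82 V, n = 1.
Overall: Fe³⁺(aq) + Li(s) → Fe²⁺(aq) + Li⁺(aq)
Q = [Fe²⁺]·[Li⁺] / ([Fe³⁺]); log Q = -2.275.
E = E° − (0.0592/n) log Q = +3.82 − (0.0592/1)(-2.275) = +3.955 V.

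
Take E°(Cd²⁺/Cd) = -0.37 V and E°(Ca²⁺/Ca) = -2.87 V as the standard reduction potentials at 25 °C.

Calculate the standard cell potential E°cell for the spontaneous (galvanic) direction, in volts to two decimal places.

The Cd²⁺/Cd couple has the higher reduction potential, so it is the cathode; Ca²⁺/Ca is oxidised at the anode.
E°cell = E°(cathode) − E°(anode) = (-0.37) − (-2.87) = +2.50 V.

+2.50 V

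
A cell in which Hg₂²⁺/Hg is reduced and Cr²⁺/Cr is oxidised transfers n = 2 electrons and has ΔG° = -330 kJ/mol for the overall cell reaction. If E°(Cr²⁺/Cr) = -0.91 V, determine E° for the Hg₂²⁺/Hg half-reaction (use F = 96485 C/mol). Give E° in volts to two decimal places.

E°cell = −ΔG°/(nF) = −(-330×10³)/((2)(96485)) = +1.710 V.
Since Hg₂²⁺/Hg is the cathode and Cr²⁺/Cr the anode, E°cell = E°(Hg₂²⁺/Hg) − E°(Cr²⁺/Cr).
So E°(Hg₂²⁺/Hg) = E°cell + E°(Cr²⁺/Cr) = +1.710 + (-0.91) = +0.80 V.

+0.80 V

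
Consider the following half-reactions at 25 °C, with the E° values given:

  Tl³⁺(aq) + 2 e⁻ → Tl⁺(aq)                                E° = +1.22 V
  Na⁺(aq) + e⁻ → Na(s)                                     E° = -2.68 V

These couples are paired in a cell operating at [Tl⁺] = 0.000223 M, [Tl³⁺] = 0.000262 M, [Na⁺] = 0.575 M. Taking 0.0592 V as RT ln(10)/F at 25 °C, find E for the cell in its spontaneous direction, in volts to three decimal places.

+3.916 V

Tl³⁺/Tl⁺ is the cathode (higher E°), Na⁺/Na the anode: E°cell = +1.22 − (-2.68) = +3.90 V, n = 2.
Overall: Tl³⁺(aq) + 2 Na(s) → Tl⁺(aq) + 2 Na⁺(aq)
Q = [Tl⁺]·[Na⁺]^2 / ([Tl³⁺]); log Q = -0.551.
E = E° − (0.0592/n) log Q = +3.90 − (0.0592/2)(-0.551) = +3.916 V.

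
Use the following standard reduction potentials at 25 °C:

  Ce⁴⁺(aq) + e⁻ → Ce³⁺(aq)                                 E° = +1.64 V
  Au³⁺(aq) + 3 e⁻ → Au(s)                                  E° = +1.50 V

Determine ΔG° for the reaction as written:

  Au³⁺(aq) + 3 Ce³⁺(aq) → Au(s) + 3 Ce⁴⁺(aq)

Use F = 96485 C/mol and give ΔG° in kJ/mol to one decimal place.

+40.5 kJ/mol

As written, Au³⁺/Au is reduced (cathode) and Ce⁴⁺/Ce³⁺ is oxidised (anode), so E°cell = (+1.50) − (+1.64) = -0.14 V.
Balancing electrons gives n = 3.
ΔG° = −nFE° = −(3)(96485)(-0.14) = 40,524 J = +40.5 kJ/mol.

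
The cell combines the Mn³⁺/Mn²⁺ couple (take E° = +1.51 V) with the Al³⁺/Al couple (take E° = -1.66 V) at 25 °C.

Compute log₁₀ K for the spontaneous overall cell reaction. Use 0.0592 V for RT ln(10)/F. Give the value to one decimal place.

Cathode: Mn³⁺/Mn²⁺; anode: Al³⁺/Al. E°cell = +3.17 V, n = 3.
log K = nE°cell / 0.0592 = (3)(+3.17) / 0.0592 = 160.6.

160.6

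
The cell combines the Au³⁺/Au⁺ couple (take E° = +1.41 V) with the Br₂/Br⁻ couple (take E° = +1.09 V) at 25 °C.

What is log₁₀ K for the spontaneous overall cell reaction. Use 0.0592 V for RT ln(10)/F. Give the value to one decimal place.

10.8

Cathode: Au³⁺/Au⁺; anode: Br₂/Br⁻. E°cell = +0.32 V, n = 2.
log K = nE°cell / 0.0592 = (2)(+0.32) / 0.0592 = 10.8.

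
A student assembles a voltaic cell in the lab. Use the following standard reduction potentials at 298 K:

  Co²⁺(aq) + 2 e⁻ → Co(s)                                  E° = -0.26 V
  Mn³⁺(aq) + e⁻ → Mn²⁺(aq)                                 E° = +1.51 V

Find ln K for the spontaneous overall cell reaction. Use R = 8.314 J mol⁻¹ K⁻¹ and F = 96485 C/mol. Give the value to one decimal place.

137.9

Cathode: Mn³⁺/Mn²⁺; anode: Co²⁺/Co. E°cell = (+1.51) − (-0.26) = +1.77 V, with n = 2.
ΔG° = −nFE° = −RT ln K, so ln K = nFE°/(RT) = (2)(96485)(+1.77) / ((8.314)(298)) = 137.860.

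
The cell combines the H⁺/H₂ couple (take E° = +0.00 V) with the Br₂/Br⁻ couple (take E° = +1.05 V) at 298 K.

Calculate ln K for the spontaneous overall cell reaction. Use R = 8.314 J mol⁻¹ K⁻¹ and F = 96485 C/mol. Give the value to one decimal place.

81.8

Cathode: Br₂/Br⁻; anode: H⁺/H₂. E°cell = (+1.05) − (+0.00) = +1.05 V, with n = 2.
ΔG° = −nFE° = −RT ln K, so ln K = nFE°/(RT) = (2)(96485)(+1.05) / ((8.314)(298)) = 81.781.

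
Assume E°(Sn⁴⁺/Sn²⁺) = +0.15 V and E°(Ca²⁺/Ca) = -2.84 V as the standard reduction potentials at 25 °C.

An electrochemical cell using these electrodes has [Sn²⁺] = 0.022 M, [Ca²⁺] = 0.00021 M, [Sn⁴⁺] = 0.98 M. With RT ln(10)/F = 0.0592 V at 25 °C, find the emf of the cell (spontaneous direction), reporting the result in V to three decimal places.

+3.148 V

Sn⁴⁺/Sn²⁺ is the cathode (higher E°), Ca²⁺/Ca the anode: E°cell = +0.15 − (-2.84) = +2.99 V, n = 2.
Overall: Sn⁴⁺(aq) + Ca(s) → Sn²⁺(aq) + Ca²⁺(aq)
Q = [Sn²⁺]·[Ca²⁺] / ([Sn⁴⁺]); log Q = -5.327.
E = E° − (0.0592/n) log Q = +2.99 − (0.0592/2)(-5.327) = +3.148 V.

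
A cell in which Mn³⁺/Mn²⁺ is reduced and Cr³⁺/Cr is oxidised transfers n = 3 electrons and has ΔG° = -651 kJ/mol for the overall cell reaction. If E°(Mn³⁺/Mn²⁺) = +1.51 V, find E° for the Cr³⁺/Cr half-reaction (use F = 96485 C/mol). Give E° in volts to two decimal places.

-0.74 V

E°cell = −ΔG°/(nF) = −(-651×10³)/((3)(96485)) = +2.249 V.
Since Mn³⁺/Mn²⁺ is the cathode and Cr³⁺/Cr the anode, E°cell = E°(Mn³⁺/Mn²⁺) − E°(Cr³⁺/Cr).
So E°(Cr³⁺/Cr) = E°(Mn³⁺/Mn²⁺) − E°cell = (+1.51) − (+2.249) = -0.74 V.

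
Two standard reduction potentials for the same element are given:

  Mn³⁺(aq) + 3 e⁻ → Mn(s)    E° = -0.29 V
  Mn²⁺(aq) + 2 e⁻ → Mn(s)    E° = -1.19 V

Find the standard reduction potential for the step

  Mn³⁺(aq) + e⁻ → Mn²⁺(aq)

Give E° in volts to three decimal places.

+1.510 V

Sequential free energies add, so n₃E°₃ = n₁E°₁ + n₂E°₂.
With n₃ = 3, and the known step contributing 2×(-1.19) V, the unknown satisfies 1·E° = 3×(-0.29) − 2×(-1.19) = +1.510.
E° = +1.510 / 1 = +1.510 V.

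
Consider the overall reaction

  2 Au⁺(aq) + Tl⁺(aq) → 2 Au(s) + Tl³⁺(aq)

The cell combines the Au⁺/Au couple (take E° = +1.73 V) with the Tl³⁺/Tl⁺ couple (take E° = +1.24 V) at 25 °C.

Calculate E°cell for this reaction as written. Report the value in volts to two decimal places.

+0.49 V

The Au⁺/Au couple has the higher reduction potential, so it is the cathode; Tl³⁺/Tl⁺ is oxidised at the anode.
E°cell = E°(cathode) − E°(anode) = (+1.73) − (+1.24) = +0.49 V.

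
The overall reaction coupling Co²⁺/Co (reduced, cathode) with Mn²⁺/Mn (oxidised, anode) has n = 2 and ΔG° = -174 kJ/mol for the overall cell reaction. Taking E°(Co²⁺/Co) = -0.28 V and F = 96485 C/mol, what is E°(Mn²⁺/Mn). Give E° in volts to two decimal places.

-1.18 V

E°cell = −ΔG°/(nF) = −(-174×10³)/((2)(96485)) = +0.902 V.
Since Co²⁺/Co is the cathode and Mn²⁺/Mn the anode, E°cell = E°(Co²⁺/Co) − E°(Mn²⁺/Mn).
So E°(Mn²⁺/Mn) = E°(Co²⁺/Co) − E°cell = (-0.28) − (+0.902) = -1.18 V.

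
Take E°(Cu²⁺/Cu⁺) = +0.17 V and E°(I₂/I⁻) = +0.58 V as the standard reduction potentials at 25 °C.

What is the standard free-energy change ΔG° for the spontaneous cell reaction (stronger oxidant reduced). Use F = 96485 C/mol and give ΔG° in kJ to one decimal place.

I₂/I⁻ (E° = +0.58 V) is the cathode; Cu²⁺/Cu⁺ (E° = +0.17 V) is the anode, so E°cell = +0.41 V.
Balancing electrons gives n = 2 (lcm of 2 and 1).
ΔG° = −nFE° = −(2)(96485)(+0.41) = -79,118 J = -79.1 kJ.

-79.1 kJ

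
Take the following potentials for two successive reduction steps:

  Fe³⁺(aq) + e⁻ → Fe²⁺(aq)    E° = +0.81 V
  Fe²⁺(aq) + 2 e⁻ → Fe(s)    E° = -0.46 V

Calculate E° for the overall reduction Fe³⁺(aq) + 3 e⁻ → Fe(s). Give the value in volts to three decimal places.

Standard free energies of sequential steps add: ΔG°₃ = ΔG°₁ + ΔG°₂, so n₃E°₃ = n₁E°₁ + n₂E°₂.
E°₃ = (1×+0.81 + 2×-0.46) / 3 = (-0.110) / 3 = -0.037 V.

-0.037 V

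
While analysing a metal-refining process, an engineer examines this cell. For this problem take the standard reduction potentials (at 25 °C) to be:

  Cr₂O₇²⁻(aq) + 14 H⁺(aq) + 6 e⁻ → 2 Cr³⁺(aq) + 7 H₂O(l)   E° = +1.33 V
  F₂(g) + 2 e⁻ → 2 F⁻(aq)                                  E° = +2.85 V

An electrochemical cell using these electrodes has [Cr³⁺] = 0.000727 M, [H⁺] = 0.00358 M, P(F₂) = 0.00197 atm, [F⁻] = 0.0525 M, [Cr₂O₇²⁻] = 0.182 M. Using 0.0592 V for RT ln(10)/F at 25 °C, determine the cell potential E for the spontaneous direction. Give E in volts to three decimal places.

F₂/F⁻ is the cathode (higher E°), Cr₂O₇²⁻/Cr³⁺ the anode: E°cell = +2.85 − (+1.33) = +1.52 V, n = 6.
Overall: 3 F₂(g) + 2 Cr³⁺(aq) + 7 H₂O(l) → 6 F⁻(aq) + Cr₂O₇²⁻(aq) + 14 H⁺(aq)
Q = [F⁻]^6·[Cr₂O₇²⁻]·[H⁺]^14 / (P(F₂)^3·[Cr³⁺]^2); log Q = -28.271.
E = E° − (0.0592/n) log Q = +1.52 − (0.0592/6)(-28.271) = +1.799 V.

+1.799 V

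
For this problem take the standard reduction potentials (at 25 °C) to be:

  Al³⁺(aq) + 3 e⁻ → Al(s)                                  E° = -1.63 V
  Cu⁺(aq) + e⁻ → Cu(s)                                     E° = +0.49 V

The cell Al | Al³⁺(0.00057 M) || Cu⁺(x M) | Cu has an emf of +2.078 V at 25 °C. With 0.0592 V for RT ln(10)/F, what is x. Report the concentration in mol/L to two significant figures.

0.016 M

Cu⁺/Cu is the cathode, Al³⁺/Al the anode: E°cell = +2.12 V, n = 3.
Overall reaction: 3 Cu⁺(aq) + Al(s) → 3 Cu(s) + Al³⁺(aq); Q = [Al³⁺]^1/[Cu⁺]^3.
From E = E° − (0.0592/n) log Q: log Q = (E° − E)·n/0.0592 = (+2.12 − (+2.078))·3/0.0592 = 2.1284.
So 3·log[Cu⁺] = 1·log(0.00057) − log Q = -3.2441 − (2.1284) = -5.3725; log[Cu⁺] = -5.3725 / 3 = -1.7908; [Cu⁺] = 10^(-1.7908) ≈ 0.016 M.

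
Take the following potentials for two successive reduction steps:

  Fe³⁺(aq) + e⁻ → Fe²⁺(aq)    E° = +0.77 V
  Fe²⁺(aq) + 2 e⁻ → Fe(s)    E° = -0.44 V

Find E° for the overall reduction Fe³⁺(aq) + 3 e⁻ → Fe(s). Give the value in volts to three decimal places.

Standard free energies of sequential steps add: ΔG°₃ = ΔG°₁ + ΔG°₂, so n₃E°₃ = n₁E°₁ + n₂E°₂.
E°₃ = (1×+0.77 + 2×-0.44) / 3 = (-0.110) / 3 = -0.037 V.
E° values themselves are not directly additive — weighting by electron count is essential.

-0.037 V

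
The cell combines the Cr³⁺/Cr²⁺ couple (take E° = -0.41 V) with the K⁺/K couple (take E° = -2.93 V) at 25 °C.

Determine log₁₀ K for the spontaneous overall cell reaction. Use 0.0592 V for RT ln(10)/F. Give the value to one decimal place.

42.6

Cathode: Cr³⁺/Cr²⁺; anode: K⁺/K. E°cell = +2.52 V, n = 1.
log K = nE°cell / 0.0592 = (1)(+2.52) / 0.0592 = 42.6.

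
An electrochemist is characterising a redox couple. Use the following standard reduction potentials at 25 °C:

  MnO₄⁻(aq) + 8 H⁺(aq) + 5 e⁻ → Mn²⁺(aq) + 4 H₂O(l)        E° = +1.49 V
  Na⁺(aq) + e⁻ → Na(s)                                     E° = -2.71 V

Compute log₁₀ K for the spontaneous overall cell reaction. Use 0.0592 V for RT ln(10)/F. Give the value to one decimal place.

Cathode: MnO₄⁻/Mn²⁺; anode: Na⁺/Na. E°cell = +4.20 V, n = 5.
log K = nE°cell / 0.0592 = (5)(+4.20) / 0.0592 = 354.7.

354.7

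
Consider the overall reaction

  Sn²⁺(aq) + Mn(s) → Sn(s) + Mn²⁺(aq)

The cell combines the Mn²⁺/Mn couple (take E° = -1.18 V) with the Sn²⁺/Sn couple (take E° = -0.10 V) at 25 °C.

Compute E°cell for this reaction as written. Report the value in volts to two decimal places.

The Sn²⁺/Sn couple has the higher reduction potential, so it is the cathode; Mn²⁺/Mn is oxidised at the anode.
E°cell = E°(cathode) − E°(anode) = (-0.10) − (-1.18) = +1.08 V.

+1.08 V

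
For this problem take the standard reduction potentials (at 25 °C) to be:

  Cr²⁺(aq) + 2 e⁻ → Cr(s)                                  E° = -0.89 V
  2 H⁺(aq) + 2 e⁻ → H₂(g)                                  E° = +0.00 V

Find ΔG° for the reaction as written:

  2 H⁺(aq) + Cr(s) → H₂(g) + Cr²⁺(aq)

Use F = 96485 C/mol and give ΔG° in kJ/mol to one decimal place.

As written, H⁺/H₂ is reduced (cathode) and Cr²⁺/Cr is oxidised (anode), so E°cell = (+0.00) − (-0.89) = +0.89 V.
Balancing electrons gives n = 2.
ΔG° = −nFE° = −(2)(96485)(+0.89) = -171,743 J = -171.7 kJ/mol.

-171.7 kJ/mol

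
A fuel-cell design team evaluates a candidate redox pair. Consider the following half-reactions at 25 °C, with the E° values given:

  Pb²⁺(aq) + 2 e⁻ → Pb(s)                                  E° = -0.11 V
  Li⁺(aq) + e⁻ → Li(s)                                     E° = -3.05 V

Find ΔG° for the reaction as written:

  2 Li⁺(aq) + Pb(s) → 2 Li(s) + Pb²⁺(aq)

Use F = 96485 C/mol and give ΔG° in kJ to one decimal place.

As written, Li⁺/Li is reduced (cathode) and Pb²⁺/Pb is oxidised (anode), so E°cell = (-3.05) − (-0.11) = -2.94 V.
Balancing electrons gives n = 2.
ΔG° = −nFE° = −(2)(96485)(-2.94) = 567,332 J = +567.3 kJ.

+567.3 kJ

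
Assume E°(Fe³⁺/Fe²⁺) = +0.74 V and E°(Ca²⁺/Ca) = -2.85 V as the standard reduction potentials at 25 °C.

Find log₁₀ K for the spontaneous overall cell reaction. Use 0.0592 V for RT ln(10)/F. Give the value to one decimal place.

Cathode: Fe³⁺/Fe²⁺; anode: Ca²⁺/Ca. E°cell = +3.59 V, n = 2.
log K = nE°cell / 0.0592 = (2)(+3.59) / 0.0592 = 121.3.

121.3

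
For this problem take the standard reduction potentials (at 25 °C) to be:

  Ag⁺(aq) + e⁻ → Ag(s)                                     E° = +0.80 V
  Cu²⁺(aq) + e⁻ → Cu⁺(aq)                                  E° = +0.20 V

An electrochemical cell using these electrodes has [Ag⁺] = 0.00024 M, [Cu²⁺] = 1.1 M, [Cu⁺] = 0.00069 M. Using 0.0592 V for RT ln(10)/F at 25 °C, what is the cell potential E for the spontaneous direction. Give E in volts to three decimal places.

+0.196 V

Ag⁺/Ag is the cathode (higher E°), Cu²⁺/Cu⁺ the anode: E°cell = +0.80 − (+0.20) = +0.60 V, n = 1.
Overall: Ag⁺(aq) + Cu⁺(aq) → Ag(s) + Cu²⁺(aq)
Q = [Cu²⁺] / ([Ag⁺]·[Cu⁺]); log Q = 6.822.
E = E° − (0.0592/n) log Q = +0.60 − (0.0592/1)(6.822) = +0.196 V.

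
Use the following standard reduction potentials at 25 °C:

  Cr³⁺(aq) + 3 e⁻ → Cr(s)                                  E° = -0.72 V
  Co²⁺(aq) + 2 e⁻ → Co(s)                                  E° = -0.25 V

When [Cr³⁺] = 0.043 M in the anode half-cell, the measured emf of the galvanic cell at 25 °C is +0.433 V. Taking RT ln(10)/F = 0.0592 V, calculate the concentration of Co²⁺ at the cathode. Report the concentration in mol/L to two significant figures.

0.0069 M

Co²⁺/Co is the cathode, Cr³⁺/Cr the anode: E°cell = +0.47 V, n = 6.
Overall reaction: 3 Co²⁺(aq) + 2 Cr(s) → 3 Co(s) + 2 Cr³⁺(aq); Q = [Cr³⁺]^2/[Co²⁺]^3.
From E = E° − (0.0592/n) log Q: log Q = (E° − E)·n/0.0592 = (+0.47 − (+0.433))·6/0.0592 = 3.7500.
So 3·log[Co²⁺] = 2·log(0.043) − log Q = -2.7331 − (3.7500) = -6.4831; log[Co²⁺] = -6.4831 / 3 = -2.1610; [Co²⁺] = 10^(-2.1610) ≈ 0.0069 M.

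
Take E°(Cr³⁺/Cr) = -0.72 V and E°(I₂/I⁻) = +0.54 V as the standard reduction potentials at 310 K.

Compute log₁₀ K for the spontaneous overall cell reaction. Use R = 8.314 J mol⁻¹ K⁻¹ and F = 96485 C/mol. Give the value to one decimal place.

122.9

Cathode: I₂/I⁻; anode: Cr³⁺/Cr. E°cell = (+0.54) − (-0.72) = +1.26 V, with n = 6.
ΔG° = −nFE° = −RT ln K, so ln K = nFE°/(RT) = (6)(96485)(+1.26) / ((8.314)(310)) = 283.015.
log₁₀ K = 283.015 / ln 10 = 122.9.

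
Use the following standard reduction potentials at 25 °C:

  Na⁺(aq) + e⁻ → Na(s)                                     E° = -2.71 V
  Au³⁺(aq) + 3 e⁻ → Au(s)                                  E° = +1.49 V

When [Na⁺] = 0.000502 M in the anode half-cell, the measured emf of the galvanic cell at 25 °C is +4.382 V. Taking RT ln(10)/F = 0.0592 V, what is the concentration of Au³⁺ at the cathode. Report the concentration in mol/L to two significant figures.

Au³⁺/Au is the cathode, Na⁺/Na the anode: E°cell = +4.20 V, n = 3.
Overall reaction: Au³⁺(aq) + 3 Na(s) → Au(s) + 3 Na⁺(aq); Q = [Na⁺]^3/[Au³⁺]^1.
From E = E° − (0.0592/n) log Q: log Q = (E° − E)·n/0.0592 = (+4.20 − (+4.382))·3/0.0592 = -9.2230.
So 1·log[Au³⁺] = 3·log(0.000502) − log Q = -9.8979 − (-9.2230) = -0.6749; [Au³⁺] = 10^(-0.6749) ≈ 0.21 M.

0.21 M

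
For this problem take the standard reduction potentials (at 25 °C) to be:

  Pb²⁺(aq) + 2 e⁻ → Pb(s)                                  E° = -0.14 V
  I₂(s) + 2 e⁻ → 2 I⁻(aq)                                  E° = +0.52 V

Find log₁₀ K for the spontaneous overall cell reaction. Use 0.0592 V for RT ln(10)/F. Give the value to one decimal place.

Cathode: I₂/I⁻; anode: Pb²⁺/Pb. E°cell = +0.66 V, n = 2.
log K = nE°cell / 0.0592 = (2)(+0.66) / 0.0592 = 22.3.

22.3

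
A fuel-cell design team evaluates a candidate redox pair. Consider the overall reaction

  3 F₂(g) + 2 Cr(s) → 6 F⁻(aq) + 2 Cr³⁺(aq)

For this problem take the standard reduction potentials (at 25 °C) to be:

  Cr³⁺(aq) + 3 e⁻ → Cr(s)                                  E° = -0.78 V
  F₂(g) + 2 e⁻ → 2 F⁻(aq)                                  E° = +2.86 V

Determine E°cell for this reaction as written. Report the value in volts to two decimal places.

The F₂/F⁻ couple has the higher reduction potential, so it is the cathode; Cr³⁺/Cr is oxidised at the anode.
E°cell = E°(cathode) − E°(anode) = (+2.86) − (-0.78) = +3.64 V.
Since E°cell > 0, the reaction is spontaneous under standard conditions.

+3.64 V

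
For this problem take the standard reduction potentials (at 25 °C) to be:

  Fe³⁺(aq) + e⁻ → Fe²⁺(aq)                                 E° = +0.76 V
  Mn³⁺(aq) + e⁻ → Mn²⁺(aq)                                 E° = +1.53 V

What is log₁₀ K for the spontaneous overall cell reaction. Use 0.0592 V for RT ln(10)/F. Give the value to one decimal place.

Cathode: Mn³⁺/Mn²⁺; anode: Fe³⁺/Fe²⁺. E°cell = +0.77 V, n = 1.
log K = nE°cell / 0.0592 = (1)(+0.77) / 0.0592 = 13.0.

13.0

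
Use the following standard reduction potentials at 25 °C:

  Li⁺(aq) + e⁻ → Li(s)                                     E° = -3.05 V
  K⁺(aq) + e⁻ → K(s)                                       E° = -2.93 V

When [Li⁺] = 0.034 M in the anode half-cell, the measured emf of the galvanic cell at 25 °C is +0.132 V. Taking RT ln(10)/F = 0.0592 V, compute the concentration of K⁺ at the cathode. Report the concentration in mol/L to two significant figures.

0.054 M

K⁺/K is the cathode, Li⁺/Li the anode: E°cell = +0.12 V, n = 1.
Overall reaction: K⁺(aq) + Li(s) → K(s) + Li⁺(aq); Q = [Li⁺]^1/[K⁺]^1.
From E = E° − (0.0592/n) log Q: log Q = (E° − E)·n/0.0592 = (+0.12 − (+0.132))·1/0.0592 = -0.2027.
So 1·log[K⁺] = 1·log(0.034) − log Q = -1.4685 − (-0.2027) = -1.2658; [K⁺] = 10^(-1.2658) ≈ 0.054 M.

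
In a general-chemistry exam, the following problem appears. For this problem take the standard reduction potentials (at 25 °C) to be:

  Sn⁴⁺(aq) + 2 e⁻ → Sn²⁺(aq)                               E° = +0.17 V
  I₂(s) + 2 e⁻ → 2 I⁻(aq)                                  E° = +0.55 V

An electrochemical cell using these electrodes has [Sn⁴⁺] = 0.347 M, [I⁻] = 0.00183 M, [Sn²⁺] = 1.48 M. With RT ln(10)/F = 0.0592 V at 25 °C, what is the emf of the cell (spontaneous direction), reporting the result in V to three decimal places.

I₂/I⁻ is the cathode (higher E°), Sn⁴⁺/Sn²⁺ the anode: E°cell = +0.55 − (+0.17) = +0.38 V, n = 2.
Overall: I₂(s) + Sn²⁺(aq) → 2 I⁻(aq) + Sn⁴⁺(aq)
Q = [I⁻]^2·[Sn⁴⁺] / ([Sn²⁺]); log Q = -6.105.
E = E° − (0.0592/n) log Q = +0.38 − (0.0592/2)(-6.105) = +0.561 V.

+0.561 V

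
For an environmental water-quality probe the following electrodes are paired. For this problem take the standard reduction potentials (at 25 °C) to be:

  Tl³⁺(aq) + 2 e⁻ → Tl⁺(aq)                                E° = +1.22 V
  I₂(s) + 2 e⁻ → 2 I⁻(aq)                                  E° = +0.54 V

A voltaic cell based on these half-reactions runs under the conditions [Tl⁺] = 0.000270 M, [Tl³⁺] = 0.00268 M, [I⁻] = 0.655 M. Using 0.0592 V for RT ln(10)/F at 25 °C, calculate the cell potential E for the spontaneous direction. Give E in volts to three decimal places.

Tl³⁺/Tl⁺ is the cathode (higher E°), I₂/I⁻ the anode: E°cell = +1.22 − (+0.54) = +0.68 V, n = 2.
Overall: Tl³⁺(aq) + 2 I⁻(aq) → Tl⁺(aq) + I₂(s)
Q = [Tl⁺] / ([Tl³⁺]·[I⁻]^2); log Q = -0.629.
E = E° − (0.0592/n) log Q = +0.68 − (0.0592/2)(-0.629) = +0.699 V.

+0.699 V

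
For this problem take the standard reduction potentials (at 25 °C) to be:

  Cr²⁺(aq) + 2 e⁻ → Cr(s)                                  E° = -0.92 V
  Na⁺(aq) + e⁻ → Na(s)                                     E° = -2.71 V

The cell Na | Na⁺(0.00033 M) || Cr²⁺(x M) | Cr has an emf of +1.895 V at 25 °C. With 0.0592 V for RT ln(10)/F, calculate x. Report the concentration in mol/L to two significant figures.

Cr²⁺/Cr is the cathode, Na⁺/Na the anode: E°cell = +1.79 V, n = 2.
Overall reaction: Cr²⁺(aq) + 2 Na(s) → Cr(s) + 2 Na⁺(aq); Q = [Na⁺]^2/[Cr²⁺]^1.
From E = E° − (0.0592/n) log Q: log Q = (E° − E)·n/0.0592 = (+1.79 − (+1.895))·2/0.0592 = -3.5473.
So 1·log[Cr²⁺] = 2·log(0.00033) − log Q = -6.9630 − (-3.5473) = -3.4157; [Cr²⁺] = 10^(-3.4157) ≈ 0.00038 M.

0.00038 M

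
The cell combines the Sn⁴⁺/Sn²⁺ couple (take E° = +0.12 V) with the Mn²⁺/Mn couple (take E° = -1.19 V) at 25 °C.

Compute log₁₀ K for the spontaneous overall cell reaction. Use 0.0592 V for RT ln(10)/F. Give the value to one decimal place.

Cathode: Sn⁴⁺/Sn²⁺; anode: Mn²⁺/Mn. E°cell = +1.31 V, n = 2.
log K = nE°cell / 0.0592 = (2)(+1.31) / 0.0592 = 44.3.

44.3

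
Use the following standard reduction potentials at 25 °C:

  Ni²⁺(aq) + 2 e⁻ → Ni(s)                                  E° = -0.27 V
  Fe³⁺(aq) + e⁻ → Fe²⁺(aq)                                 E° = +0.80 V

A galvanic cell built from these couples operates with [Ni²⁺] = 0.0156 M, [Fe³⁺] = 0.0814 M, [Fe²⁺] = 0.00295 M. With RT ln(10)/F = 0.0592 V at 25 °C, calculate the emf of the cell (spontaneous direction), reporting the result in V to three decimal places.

+1.209 V

Fe³⁺/Fe²⁺ is the cathode (higher E°), Ni²⁺/Ni the anode: E°cell = +0.80 − (-0.27) = +1.07 V, n = 2.
Overall: 2 Fe³⁺(aq) + Ni(s) → 2 Fe²⁺(aq) + Ni²⁺(aq)
Q = [Fe²⁺]^2·[Ni²⁺] / ([Fe³⁺]^2); log Q = -4.688.
E = E° − (0.0592/n) log Q = +1.07 − (0.0592/2)(-4.688) = +1.209 V.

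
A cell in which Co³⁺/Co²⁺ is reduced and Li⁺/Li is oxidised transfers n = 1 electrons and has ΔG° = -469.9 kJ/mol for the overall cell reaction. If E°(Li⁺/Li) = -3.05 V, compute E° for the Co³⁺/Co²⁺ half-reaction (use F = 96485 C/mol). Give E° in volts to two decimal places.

+1.82 V

E°cell = −ΔG°/(nF) = −(-469.9×10³)/((1)(96485)) = +4.870 V.
Since Co³⁺/Co²⁺ is the cathode and Li⁺/Li the anode, E°cell = E°(Co³⁺/Co²⁺) − E°(Li⁺/Li).
So E°(Co³⁺/Co²⁺) = E°cell + E°(Li⁺/Li) = +4.870 + (-3.05) = +1.82 V.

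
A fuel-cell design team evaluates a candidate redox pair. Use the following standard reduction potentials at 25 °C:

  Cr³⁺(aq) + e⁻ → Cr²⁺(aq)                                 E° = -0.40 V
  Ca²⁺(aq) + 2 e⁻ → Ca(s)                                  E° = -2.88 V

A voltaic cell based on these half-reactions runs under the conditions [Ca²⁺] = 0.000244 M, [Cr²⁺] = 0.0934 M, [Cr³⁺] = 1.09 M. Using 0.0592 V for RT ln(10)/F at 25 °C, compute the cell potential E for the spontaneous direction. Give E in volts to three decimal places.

Cr³⁺/Cr²⁺ is the cathode (higher E°), Ca²⁺/Ca the anode: E°cell = -0.40 − (-2.88) = +2.48 V, n = 2.
Overall: 2 Cr³⁺(aq) + Ca(s) → 2 Cr²⁺(aq) + Ca²⁺(aq)
Q = [Cr²⁺]^2·[Ca²⁺] / ([Cr³⁺]^2); log Q = -5.747.
E = E° − (0.0592/n) log Q = +2.48 − (0.0592/2)(-5.747) = +2.650 V.

+2.650 V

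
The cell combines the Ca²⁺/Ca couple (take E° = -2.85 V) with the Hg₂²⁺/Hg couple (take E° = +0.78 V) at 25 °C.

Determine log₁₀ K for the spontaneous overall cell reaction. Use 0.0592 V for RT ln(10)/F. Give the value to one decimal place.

122.6

Cathode: Hg₂²⁺/Hg; anode: Ca²⁺/Ca. E°cell = +3.63 V, n = 2.
log K = nE°cell / 0.0592 = (2)(+3.63) / 0.0592 = 122.6.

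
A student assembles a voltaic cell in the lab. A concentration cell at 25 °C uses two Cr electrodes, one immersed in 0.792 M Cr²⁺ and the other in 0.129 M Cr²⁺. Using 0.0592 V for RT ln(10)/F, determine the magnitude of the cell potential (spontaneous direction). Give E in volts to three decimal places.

+0.023 V

For a concentration cell E°cell = 0. The 0.792 M side is the cathode (reduction is favoured where [Cr²⁺] is higher).
With n = 2, E = −(0.0592/2) log([Cr²⁺]ₐₙ/[Cr²⁺]꜀ₐₜ) = −(0.0592/2) log(0.129/0.792) = −(0.0592/2)(-0.788) = +0.023 V.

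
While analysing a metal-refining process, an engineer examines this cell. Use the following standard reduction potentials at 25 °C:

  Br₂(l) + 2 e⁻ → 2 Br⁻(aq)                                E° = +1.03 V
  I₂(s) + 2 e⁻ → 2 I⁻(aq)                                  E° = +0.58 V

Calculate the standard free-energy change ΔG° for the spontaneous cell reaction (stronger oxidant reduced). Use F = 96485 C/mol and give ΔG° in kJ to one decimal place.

Br₂/Br⁻ (E° = +1.03 V) is the cathode; I₂/I⁻ (E° = +0.58 V) is the anode, so E°cell = +0.45 V.
Balancing electrons gives n = 2 (lcm of 2 and 2).
ΔG° = −nFE° = −(2)(96485)(+0.45) = -86,836 J = -86.8 kJ.

-86.8 kJ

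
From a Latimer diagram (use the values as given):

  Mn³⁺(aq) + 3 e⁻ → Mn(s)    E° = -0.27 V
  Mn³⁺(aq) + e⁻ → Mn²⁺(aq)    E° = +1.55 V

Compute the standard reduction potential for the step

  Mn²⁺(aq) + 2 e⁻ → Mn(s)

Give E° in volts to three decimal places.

Sequential free energies add, so n₃E°₃ = n₁E°₁ + n₂E°₂.
With n₃ = 3, and the known step contributing 1×(+1.55) V, the unknown satisfies 2·E° = 3×(-0.27) − 1×(+1.55) = -2.360.
E° = -2.360 / 2 = -1.180 V.

-1.180 V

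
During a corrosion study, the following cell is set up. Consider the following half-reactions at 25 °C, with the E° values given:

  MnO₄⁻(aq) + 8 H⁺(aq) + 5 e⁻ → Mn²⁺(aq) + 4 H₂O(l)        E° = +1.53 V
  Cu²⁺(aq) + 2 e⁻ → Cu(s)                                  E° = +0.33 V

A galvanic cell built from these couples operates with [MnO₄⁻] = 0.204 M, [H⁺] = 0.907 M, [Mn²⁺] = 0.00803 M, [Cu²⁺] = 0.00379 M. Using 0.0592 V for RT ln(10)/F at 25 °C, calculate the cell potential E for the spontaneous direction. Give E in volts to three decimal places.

+1.284 V

MnO₄⁻/Mn²⁺ is the cathode (higher E°), Cu²⁺/Cu the anode: E°cell = +1.53 − (+0.33) = +1.20 V, n = 10.
Overall: 2 MnO₄⁻(aq) + 16 H⁺(aq) + 5 Cu(s) → 2 Mn²⁺(aq) + 8 H₂O(l) + 5 Cu²⁺(aq)
Q = [Mn²⁺]^2·[Cu²⁺]^5 / ([MnO₄⁻]^2·[H⁺]^16); log Q = -14.238.
E = E° − (0.0592/n) log Q = +1.20 − (0.0592/10)(-14.238) = +1.284 V.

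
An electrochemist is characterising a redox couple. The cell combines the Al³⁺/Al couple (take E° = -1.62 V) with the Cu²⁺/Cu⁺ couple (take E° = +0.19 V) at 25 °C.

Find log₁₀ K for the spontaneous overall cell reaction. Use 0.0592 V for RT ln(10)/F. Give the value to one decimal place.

91.7

Cathode: Cu²⁺/Cu⁺; anode: Al³⁺/Al. E°cell = +1.81 V, n = 3.
log K = nE°cell / 0.0592 = (3)(+1.81) / 0.0592 = 91.7.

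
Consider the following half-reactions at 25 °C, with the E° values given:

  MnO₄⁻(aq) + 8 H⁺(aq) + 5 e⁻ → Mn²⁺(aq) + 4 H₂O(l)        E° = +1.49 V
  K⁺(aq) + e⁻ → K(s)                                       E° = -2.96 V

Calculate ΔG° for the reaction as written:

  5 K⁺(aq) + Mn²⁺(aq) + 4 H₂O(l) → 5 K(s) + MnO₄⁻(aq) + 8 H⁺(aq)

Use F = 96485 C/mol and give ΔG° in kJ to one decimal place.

As written, K⁺/K is reduced (cathode) and MnO₄⁻/Mn²⁺ is oxidised (anode), so E°cell = (-2.96) − (+1.49) = -4.45 V.
Balancing electrons gives n = 5.
ΔG° = −nFE° = −(5)(96485)(-4.45) = 2,146,791 J = +2146.8 kJ.

+2146.8 kJ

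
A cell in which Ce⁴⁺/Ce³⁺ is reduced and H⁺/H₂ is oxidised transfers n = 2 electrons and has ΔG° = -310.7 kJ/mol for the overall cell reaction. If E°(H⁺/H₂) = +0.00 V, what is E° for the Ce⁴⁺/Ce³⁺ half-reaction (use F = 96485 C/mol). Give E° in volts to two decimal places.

E°cell = −ΔG°/(nF) = −(-310.7×10³)/((2)(96485)) = +1.610 V.
Since Ce⁴⁺/Ce³⁺ is the cathode and H⁺/H₂ the anode, E°cell = E°(Ce⁴⁺/Ce³⁺) − E°(H⁺/H₂).
So E°(Ce⁴⁺/Ce³⁺) = E°cell + E°(H⁺/H₂) = +1.610 + (+0.00) = +1.61 V.

+1.61 V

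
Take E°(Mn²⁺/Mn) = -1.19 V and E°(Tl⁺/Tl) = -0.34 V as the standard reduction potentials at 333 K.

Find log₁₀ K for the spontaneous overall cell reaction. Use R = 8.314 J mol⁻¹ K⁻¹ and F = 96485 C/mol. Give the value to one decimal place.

Cathode: Tl⁺/Tl; anode: Mn²⁺/Mn. E°cell = (-0.34) − (-1.19) = +0.85 V, with n = 2.
ΔG° = −nFE° = −RT ln K, so ln K = nFE°/(RT) = (2)(96485)(+0.85) / ((8.314)(333)) = 59.245.
log₁₀ K = 59.245 / ln 10 = 25.7.

25.7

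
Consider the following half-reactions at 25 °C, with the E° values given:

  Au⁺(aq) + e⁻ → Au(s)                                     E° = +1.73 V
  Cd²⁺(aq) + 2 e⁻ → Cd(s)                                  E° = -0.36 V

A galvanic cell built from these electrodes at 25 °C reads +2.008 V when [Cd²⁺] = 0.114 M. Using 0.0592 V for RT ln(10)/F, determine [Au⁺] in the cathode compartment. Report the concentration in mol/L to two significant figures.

0.014 M

Au⁺/Au is the cathode, Cd²⁺/Cd the anode: E°cell = +2.09 V, n = 2.
Overall reaction: 2 Au⁺(aq) + Cd(s) → 2 Au(s) + Cd²⁺(aq); Q = [Cd²⁺]^1/[Au⁺]^2.
From E = E° − (0.0592/n) log Q: log Q = (E° − E)·n/0.0592 = (+2.09 − (+2.008))·2/0.0592 = 2.7703.
So 2·log[Au⁺] = 1·log(0.114) − log Q = -0.9431 − (2.7703) = -3.7134; log[Au⁺] = -3.7134 / 2 = -1.8567; [Au⁺] = 10^(-1.8567) ≈ 0.014 M.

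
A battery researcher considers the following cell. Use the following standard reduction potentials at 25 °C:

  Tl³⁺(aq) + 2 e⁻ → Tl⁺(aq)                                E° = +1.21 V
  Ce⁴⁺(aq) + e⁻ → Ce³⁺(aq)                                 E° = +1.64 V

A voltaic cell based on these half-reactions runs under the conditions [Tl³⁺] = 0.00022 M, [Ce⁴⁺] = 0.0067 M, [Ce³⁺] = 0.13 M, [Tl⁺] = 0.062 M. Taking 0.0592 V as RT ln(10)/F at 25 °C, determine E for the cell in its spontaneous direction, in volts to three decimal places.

+0.426 V

Ce⁴⁺/Ce³⁺ is the cathode (higher E°), Tl³⁺/Tl⁺ the anode: E°cell = +1.64 − (+1.21) = +0.43 V, n = 2.
Overall: 2 Ce⁴⁺(aq) + Tl⁺(aq) → 2 Ce³⁺(aq) + Tl³⁺(aq)
Q = [Ce³⁺]^2·[Tl³⁺] / ([Ce⁴⁺]^2·[Tl⁺]); log Q = 0.126.
E = E° − (0.0592/n) log Q = +0.43 − (0.0592/2)(0.126) = +0.426 V.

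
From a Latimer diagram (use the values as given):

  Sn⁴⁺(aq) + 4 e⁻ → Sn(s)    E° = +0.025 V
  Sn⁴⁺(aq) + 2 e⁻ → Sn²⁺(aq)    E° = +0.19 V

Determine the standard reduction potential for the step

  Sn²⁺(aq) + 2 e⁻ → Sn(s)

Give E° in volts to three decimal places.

-0.140 V

Sequential free energies add, so n₃E°₃ = n₁E°₁ + n₂E°₂.
With n₃ = 4, and the known step contributing 2×(+0.19) V, the unknown satisfies 2·E° = 4×(+0.025) − 2×(+0.19) = -0.280.
E° = -0.280 / 2 = -0.140 V.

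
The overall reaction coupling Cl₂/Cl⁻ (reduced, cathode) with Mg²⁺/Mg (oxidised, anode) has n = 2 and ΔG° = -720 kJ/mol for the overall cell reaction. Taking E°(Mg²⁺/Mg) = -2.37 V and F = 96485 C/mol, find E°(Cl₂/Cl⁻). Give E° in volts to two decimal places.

E°cell = −ΔG°/(nF) = −(-720×10³)/((2)(96485)) = +3.731 V.
Since Cl₂/Cl⁻ is the cathode and Mg²⁺/Mg the anode, E°cell = E°(Cl₂/Cl⁻) − E°(Mg²⁺/Mg).
So E°(Cl₂/Cl⁻) = E°cell + E°(Mg²⁺/Mg) = +3.731 + (-2.37) = +1.36 V.

+1.36 V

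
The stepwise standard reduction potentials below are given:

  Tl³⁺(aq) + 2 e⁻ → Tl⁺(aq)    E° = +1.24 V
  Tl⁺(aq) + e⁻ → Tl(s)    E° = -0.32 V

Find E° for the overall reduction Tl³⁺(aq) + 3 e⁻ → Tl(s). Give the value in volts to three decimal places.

+0.720 V

Adding the free-energy changes (−nFE°) of the two steps gives −n₃FE°₃ = −n₁FE°₁ − n₂FE°₂.
E°₃ = (2×+1.24 + 1×-0.32) / 3 = (+2.160) / 3 = +0.720 V.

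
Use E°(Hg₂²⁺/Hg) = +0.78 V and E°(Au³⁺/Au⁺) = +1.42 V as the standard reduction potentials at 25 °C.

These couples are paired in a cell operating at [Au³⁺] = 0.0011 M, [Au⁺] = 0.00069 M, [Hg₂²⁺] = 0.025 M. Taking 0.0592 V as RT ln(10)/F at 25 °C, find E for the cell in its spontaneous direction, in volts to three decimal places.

+0.693 V

Au³⁺/Au⁺ is the cathode (higher E°), Hg₂²⁺/Hg the anode: E°cell = +1.42 − (+0.78) = +0.64 V, n = 2.
Overall: Au³⁺(aq) + 2 Hg(l) → Au⁺(aq) + Hg₂²⁺(aq)
Q = [Au⁺]·[Hg₂²⁺] / ([Au³⁺]); log Q = -1.805.
E = E° − (0.0592/n) log Q = +0.64 − (0.0592/2)(-1.805) = +0.693 V.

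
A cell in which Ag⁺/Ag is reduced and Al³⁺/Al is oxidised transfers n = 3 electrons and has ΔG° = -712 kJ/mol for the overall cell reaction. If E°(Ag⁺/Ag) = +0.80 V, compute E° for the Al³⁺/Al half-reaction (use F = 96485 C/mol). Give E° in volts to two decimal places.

-1.66 V

E°cell = −ΔG°/(nF) = −(-712×10³)/((3)(96485)) = +2.460 V.
Since Ag⁺/Ag is the cathode and Al³⁺/Al the anode, E°cell = E°(Ag⁺/Ag) − E°(Al³⁺/Al).
So E°(Al³⁺/Al) = E°(Ag⁺/Ag) − E°cell = (+0.80) − (+2.460) = -1.66 V.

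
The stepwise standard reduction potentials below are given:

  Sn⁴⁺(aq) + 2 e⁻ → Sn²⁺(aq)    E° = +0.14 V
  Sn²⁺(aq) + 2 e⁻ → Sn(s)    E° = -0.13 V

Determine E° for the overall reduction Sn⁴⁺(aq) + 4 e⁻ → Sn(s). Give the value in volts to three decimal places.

Adding the free-energy changes (−nFE°) of the two steps gives −n₃FE°₃ = −n₁FE°₁ − n₂FE°₂.
E°₃ = (2×+0.14 + 2×-0.13) / 4 = (+0.020) / 4 = +0.005 V.

+0.005 V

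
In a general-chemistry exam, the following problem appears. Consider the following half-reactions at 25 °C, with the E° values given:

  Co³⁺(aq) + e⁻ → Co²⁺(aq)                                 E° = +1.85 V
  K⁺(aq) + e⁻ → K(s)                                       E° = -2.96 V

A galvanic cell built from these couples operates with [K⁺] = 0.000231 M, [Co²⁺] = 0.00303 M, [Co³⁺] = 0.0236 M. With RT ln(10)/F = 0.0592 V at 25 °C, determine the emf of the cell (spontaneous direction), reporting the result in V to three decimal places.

Co³⁺/Co²⁺ is the cathode (higher E°), K⁺/K the anode: E°cell = +1.85 − (-2.96) = +4.81 V, n = 1.
Overall: Co³⁺(aq) + K(s) → Co²⁺(aq) + K⁺(aq)
Q = [Co²⁺]·[K⁺] / ([Co³⁺]); log Q = -4.528.
E = E° − (0.0592/n) log Q = +4.81 − (0.0592/1)(-4.528) = +5.078 V.

+5.078 V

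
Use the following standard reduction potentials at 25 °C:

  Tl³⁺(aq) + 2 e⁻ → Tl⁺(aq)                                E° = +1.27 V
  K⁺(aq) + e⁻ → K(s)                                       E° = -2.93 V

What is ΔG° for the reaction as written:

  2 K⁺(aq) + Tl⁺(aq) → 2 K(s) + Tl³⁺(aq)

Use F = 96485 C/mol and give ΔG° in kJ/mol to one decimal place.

+810.5 kJ/mol

As written, K⁺/K is reduced (cathode) and Tl³⁺/Tl⁺ is oxidised (anode), so E°cell = (-2.93) − (+1.27) = -4.20 V.
Balancing electrons gives n = 2.
ΔG° = −nFE° = −(2)(96485)(-4.20) = 810,474 J = +810.5 kJ/mol.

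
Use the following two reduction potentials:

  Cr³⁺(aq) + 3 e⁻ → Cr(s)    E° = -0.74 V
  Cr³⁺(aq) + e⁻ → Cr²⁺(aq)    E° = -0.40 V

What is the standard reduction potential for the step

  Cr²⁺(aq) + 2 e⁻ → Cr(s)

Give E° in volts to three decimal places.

Sequential free energies add, so n₃E°₃ = n₁E°₁ + n₂E°₂.
With n₃ = 3, and the known step contributing 1×(-0.40) V, the unknown satisfies 2·E° = 3×(-0.74) − 1×(-0.40) = -1.820.
E° = -1.820 / 2 = -0.910 V.

-0.910 V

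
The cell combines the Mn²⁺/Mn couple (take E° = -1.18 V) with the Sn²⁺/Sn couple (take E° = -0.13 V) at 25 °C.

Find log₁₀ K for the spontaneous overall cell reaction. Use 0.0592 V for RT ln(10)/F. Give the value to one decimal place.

35.5

Cathode: Sn²⁺/Sn; anode: Mn²⁺/Mn. E°cell = +1.05 V, n = 2.
log K = nE°cell / 0.0592 = (2)(+1.05) / 0.0592 = 35.5.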